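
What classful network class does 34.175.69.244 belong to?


First octet: 34
Binary: 00100010
0xxxxxxx -> Class A (1-126)
Class A, default mask 255.0.0.0 (/8)


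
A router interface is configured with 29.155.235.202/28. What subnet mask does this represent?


/28 means 28 network bits, 4 host bits
Binary: 11111111111111111111111111110000
Mask: 255.255.255.240


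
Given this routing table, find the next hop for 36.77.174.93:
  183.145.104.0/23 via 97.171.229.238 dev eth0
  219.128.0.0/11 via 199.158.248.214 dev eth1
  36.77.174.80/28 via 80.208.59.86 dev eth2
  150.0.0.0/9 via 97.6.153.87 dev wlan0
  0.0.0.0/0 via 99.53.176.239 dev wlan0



Longest prefix match for 36.77.174.93:
  /23 183.145.104.0: no
  /11 219.128.0.0: no
  /28 36.77.174.80: MATCH
  /9 150.0.0.0: no
  /0 0.0.0.0: MATCH
Selected: next-hop 80.208.59.86 via eth2 (matched /28)


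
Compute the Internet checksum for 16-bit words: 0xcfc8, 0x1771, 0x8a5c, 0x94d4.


Sum all words (with carry folding):
+ 0xcfc8 = 0xcfc8
+ 0x1771 = 0xe739
+ 0x8a5c = 0x7196
+ 0x94d4 = 0x066b
One's complement: ~0x066b
Checksum = 0xf994


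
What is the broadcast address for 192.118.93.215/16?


Network: 192.118.0.0/16
Host bits = 16
Set all host bits to 1:
Broadcast: 192.118.255.255


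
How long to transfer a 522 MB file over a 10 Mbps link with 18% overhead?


Effective throughput = 10 * (1 - 18/100) = 8.2 Mbps
File size in Mb = 522 * 8 = 4176 Mb
Time = 4176 / 8.2
Time = 509.2683 seconds


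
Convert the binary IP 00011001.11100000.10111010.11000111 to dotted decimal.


00011001 = 25
11100000 = 224
10111010 = 186
11000111 = 199
IP: 25.224.186.199


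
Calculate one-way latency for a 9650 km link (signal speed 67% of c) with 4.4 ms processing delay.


Speed = 0.67 * 3e5 km/s = 201000 km/s
Propagation delay = 9650 / 201000 = 0.048 s = 48.01 ms
Processing delay = 4.4 ms
Total one-way latency = 52.41 ms


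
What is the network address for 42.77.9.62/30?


IP:   00101010.01001101.00001001.00111110
Mask: 11111111.11111111.11111111.11111100
AND operation:
Net:  00101010.01001101.00001001.00111100
Network: 42.77.9.60/30


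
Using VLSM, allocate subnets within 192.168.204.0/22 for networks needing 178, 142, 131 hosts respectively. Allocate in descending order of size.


178 hosts -> /24 (254 usable): 192.168.204.0/24
142 hosts -> /24 (254 usable): 192.168.205.0/24
131 hosts -> /24 (254 usable): 192.168.206.0/24
Allocation: 192.168.204.0/24 (178 hosts, 254 usable); 192.168.205.0/24 (142 hosts, 254 usable); 192.168.206.0/24 (131 hosts, 254 usable)


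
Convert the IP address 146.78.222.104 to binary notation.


146 = 10010010
78 = 01001110
222 = 11011110
104 = 01101000
Binary: 10010010.01001110.11011110.01101000


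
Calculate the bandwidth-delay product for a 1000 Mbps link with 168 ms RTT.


BDP = bandwidth * RTT
= 1000 Mbps * 168 ms
= 1000 * 1e6 * 168 / 1000 bits
= 168000000 bits
= 21000000 bytes
= 20507.8125 KB
BDP = 168000000 bits (21000000 bytes)


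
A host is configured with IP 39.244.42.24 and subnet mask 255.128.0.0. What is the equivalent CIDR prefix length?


Binary: 11111111.10000000.00000000.00000000
Count leading 1s
Prefix: /9


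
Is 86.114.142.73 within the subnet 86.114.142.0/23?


Subnet network: 86.114.142.0
Test IP AND mask: 86.114.142.0
Yes, 86.114.142.73 is in 86.114.142.0/23


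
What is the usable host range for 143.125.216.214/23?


Network: 143.125.216.0
Broadcast: 143.125.217.255
First usable = network + 1
Last usable = broadcast - 1
Range: 143.125.216.1 to 143.125.217.254


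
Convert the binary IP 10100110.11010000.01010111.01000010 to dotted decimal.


10100110 = 166
11010000 = 208
01010111 = 87
01000010 = 66
IP: 166.208.87.66


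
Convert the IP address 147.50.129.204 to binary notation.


147 = 10010011
50 = 00110010
129 = 10000001
204 = 11001100
Binary: 10010011.00110010.10000001.11001100


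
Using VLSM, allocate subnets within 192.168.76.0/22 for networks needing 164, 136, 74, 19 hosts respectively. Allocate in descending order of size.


164 hosts -> /24 (254 usable): 192.168.76.0/24
136 hosts -> /24 (254 usable): 192.168.77.0/24
74 hosts -> /25 (126 usable): 192.168.78.0/25
19 hosts -> /27 (30 usable): 192.168.78.128/27
Allocation: 192.168.76.0/24 (164 hosts, 254 usable); 192.168.77.0/24 (136 hosts, 254 usable); 192.168.78.0/25 (74 hosts, 126 usable); 192.168.78.128/27 (19 hosts, 30 usable)


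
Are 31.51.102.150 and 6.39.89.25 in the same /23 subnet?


Mask: 255.255.254.0
31.51.102.150 AND mask = 31.51.102.0
6.39.89.25 AND mask = 6.39.88.0
No, different subnets (31.51.102.0 vs 6.39.88.0)


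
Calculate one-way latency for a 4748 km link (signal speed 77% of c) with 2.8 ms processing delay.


Speed = 0.77 * 3e5 km/s = 231000 km/s
Propagation delay = 4748 / 231000 = 0.0206 s = 20.5541 ms
Processing delay = 2.8 ms
Total one-way latency = 23.3541 ms


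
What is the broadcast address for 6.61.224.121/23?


Network: 6.61.224.0/23
Host bits = 9
Set all host bits to 1:
Broadcast: 6.61.225.255


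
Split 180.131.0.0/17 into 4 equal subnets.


New prefix = 17 + 2 = 19
Each subnet has 8192 addresses
  180.131.0.0/19
  180.131.32.0/19
  180.131.64.0/19
  180.131.96.0/19
Subnets: 180.131.0.0/19, 180.131.32.0/19, 180.131.64.0/19, 180.131.96.0/19


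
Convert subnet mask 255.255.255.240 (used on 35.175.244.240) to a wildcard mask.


Subnet mask: 255.255.255.240
Wildcard = 255.255.255.255 - subnet mask
255 - 255 = 0
255 - 255 = 0
255 - 255 = 0
255 - 240 = 15
Wildcard: 0.0.0.15


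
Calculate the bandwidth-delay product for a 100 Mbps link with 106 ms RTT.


BDP = bandwidth * RTT
= 100 Mbps * 106 ms
= 100 * 1e6 * 106 / 1000 bits
= 10600000 bits
= 1325000 bytes
= 1293.9453 KB
BDP = 10600000 bits (1325000 bytes)


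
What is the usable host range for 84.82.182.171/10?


Network: 84.64.0.0
Broadcast: 84.127.255.255
First usable = network + 1
Last usable = broadcast - 1
Range: 84.64.0.1 to 84.127.255.254


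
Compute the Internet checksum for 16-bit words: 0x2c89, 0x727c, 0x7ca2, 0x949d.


Sum all words (with carry folding):
+ 0x2c89 = 0x2c89
+ 0x727c = 0x9f05
+ 0x7ca2 = 0x1ba8
+ 0x949d = 0xb045
One's complement: ~0xb045
Checksum = 0x4fba


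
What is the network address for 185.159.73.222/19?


IP:   10111001.10011111.01001001.11011110
Mask: 11111111.11111111.11100000.00000000
AND operation:
Net:  10111001.10011111.01000000.00000000
Network: 185.159.64.0/19


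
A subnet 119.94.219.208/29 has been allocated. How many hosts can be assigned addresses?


Host bits = 32 - 29 = 3
Total addresses = 2^3 = 8
Usable = total - 2 (network and broadcast)
Usable hosts: 6


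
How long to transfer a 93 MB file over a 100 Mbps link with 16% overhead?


Effective throughput = 100 * (1 - 16/100) = 84 Mbps
File size in Mb = 93 * 8 = 744 Mb
Time = 744 / 84
Time = 8.8571 seconds


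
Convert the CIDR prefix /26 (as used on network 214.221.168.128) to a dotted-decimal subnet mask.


/26 means 26 network bits, 6 host bits
Binary: 11111111111111111111111111000000
Mask: 255.255.255.192


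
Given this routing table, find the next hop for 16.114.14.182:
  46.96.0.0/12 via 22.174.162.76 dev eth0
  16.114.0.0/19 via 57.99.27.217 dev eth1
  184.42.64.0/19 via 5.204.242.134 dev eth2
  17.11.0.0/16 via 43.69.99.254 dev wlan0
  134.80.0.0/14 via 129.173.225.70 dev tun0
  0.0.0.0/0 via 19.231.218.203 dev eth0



Longest prefix match for 16.114.14.182:
  /12 46.96.0.0: no
  /19 16.114.0.0: MATCH
  /19 184.42.64.0: no
  /16 17.11.0.0: no
  /14 134.80.0.0: no
  /0 0.0.0.0: MATCH
Selected: next-hop 57.99.27.217 via eth1 (matched /19)


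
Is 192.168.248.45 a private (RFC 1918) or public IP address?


RFC 1918 private ranges:
  10.0.0.0/8 (10.0.0.0 - 10.255.255.255)
  172.16.0.0/12 (172.16.0.0 - 172.31.255.255)
  192.168.0.0/16 (192.168.0.0 - 192.168.255.255)
Private (in 192.168.0.0/16)


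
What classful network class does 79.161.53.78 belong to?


First octet: 79
Binary: 01001111
0xxxxxxx -> Class A (1-126)
Class A, default mask 255.0.0.0 (/8)


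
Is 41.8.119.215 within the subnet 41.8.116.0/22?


Subnet network: 41.8.116.0
Test IP AND mask: 41.8.116.0
Yes, 41.8.119.215 is in 41.8.116.0/22


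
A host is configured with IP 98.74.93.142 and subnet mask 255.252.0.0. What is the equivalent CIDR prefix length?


Binary: 11111111.11111100.00000000.00000000
Count leading 1s
Prefix: /14


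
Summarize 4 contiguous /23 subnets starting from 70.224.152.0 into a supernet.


Original prefix: /23
Number of subnets: 4 = 2^2
New prefix = 23 - 2 = 21
Supernet: 70.224.152.0/21


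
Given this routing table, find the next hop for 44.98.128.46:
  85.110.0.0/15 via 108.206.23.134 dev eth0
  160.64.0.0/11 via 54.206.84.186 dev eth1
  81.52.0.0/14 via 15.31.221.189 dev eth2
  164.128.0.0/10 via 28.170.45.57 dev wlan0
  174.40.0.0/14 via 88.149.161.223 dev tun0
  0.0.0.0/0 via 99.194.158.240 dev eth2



Longest prefix match for 44.98.128.46:
  /15 85.110.0.0: no
  /11 160.64.0.0: no
  /14 81.52.0.0: no
  /10 164.128.0.0: no
  /14 174.40.0.0: no
  /0 0.0.0.0: MATCH
Selected: next-hop 99.194.158.240 via eth2 (matched /0)


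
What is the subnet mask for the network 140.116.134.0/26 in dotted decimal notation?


/26 means 26 network bits, 6 host bits
Binary: 11111111111111111111111111000000
Mask: 255.255.255.192


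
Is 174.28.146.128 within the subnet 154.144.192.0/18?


Subnet network: 154.144.192.0
Test IP AND mask: 174.28.128.0
No, 174.28.146.128 is not in 154.144.192.0/18


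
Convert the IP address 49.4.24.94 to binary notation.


49 = 00110001
4 = 00000100
24 = 00011000
94 = 01011110
Binary: 00110001.00000100.00011000.01011110


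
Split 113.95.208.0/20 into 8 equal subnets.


New prefix = 20 + 3 = 23
Each subnet has 512 addresses
  113.95.208.0/23
  113.95.210.0/23
  113.95.212.0/23
  113.95.214.0/23
  113.95.216.0/23
  113.95.218.0/23
  113.95.220.0/23
  113.95.222.0/23
Subnets: 113.95.208.0/23, 113.95.210.0/23, 113.95.212.0/23, 113.95.214.0/23, 113.95.216.0/23, 113.95.218.0/23, 113.95.220.0/23, 113.95.222.0/23


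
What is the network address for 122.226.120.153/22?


IP:   01111010.11100010.01111000.10011001
Mask: 11111111.11111111.11111100.00000000
AND operation:
Net:  01111010.11100010.01111000.00000000
Network: 122.226.120.0/22


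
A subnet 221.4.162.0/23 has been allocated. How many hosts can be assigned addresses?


Host bits = 32 - 23 = 9
Total addresses = 2^9 = 512
Usable = total - 2 (network and broadcast)
Usable hosts: 510


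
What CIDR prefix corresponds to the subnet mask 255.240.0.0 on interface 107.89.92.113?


Binary: 11111111.11110000.00000000.00000000
Count leading 1s
Prefix: /12


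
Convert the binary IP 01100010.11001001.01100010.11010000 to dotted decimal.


01100010 = 98
11001001 = 201
01100010 = 98
11010000 = 208
IP: 98.201.98.208


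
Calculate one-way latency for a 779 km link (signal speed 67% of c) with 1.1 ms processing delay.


Speed = 0.67 * 3e5 km/s = 201000 km/s
Propagation delay = 779 / 201000 = 0.0039 s = 3.8756 ms
Processing delay = 1.1 ms
Total one-way latency = 4.9756 ms


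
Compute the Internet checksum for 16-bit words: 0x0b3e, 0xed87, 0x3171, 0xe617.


Sum all words (with carry folding):
+ 0x0b3e = 0x0b3e
+ 0xed87 = 0xf8c5
+ 0x3171 = 0x2a37
+ 0xe617 = 0x104f
One's complement: ~0x104f
Checksum = 0xefb0


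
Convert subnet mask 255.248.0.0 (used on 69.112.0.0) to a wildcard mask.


Subnet mask: 255.248.0.0
Wildcard = 255.255.255.255 - subnet mask
255 - 255 = 0
255 - 248 = 7
255 - 0 = 255
255 - 0 = 255
Wildcard: 0.7.255.255


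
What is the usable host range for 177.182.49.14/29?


Network: 177.182.49.8
Broadcast: 177.182.49.15
First usable = network + 1
Last usable = broadcast - 1
Range: 177.182.49.9 to 177.182.49.14


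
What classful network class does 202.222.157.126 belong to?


First octet: 202
Binary: 11001010
110xxxxx -> Class C (192-223)
Class C, default mask 255.255.255.0 (/24)


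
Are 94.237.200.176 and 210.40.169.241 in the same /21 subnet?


Mask: 255.255.248.0
94.237.200.176 AND mask = 94.237.200.0
210.40.169.241 AND mask = 210.40.168.0
No, different subnets (94.237.200.0 vs 210.40.168.0)


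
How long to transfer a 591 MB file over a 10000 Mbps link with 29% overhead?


Effective throughput = 10000 * (1 - 29/100) = 7100 Mbps
File size in Mb = 591 * 8 = 4728 Mb
Time = 4728 / 7100
Time = 0.6659 seconds


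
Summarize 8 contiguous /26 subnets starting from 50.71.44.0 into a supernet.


Original prefix: /26
Number of subnets: 8 = 2^3
New prefix = 26 - 3 = 23
Supernet: 50.71.44.0/23


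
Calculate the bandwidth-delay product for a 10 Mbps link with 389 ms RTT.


BDP = bandwidth * RTT
= 10 Mbps * 389 ms
= 10 * 1e6 * 389 / 1000 bits
= 3890000 bits
= 486250 bytes
= 474.8535 KB
BDP = 3890000 bits (486250 bytes)


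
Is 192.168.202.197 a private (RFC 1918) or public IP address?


RFC 1918 private ranges:
  10.0.0.0/8 (10.0.0.0 - 10.255.255.255)
  172.16.0.0/12 (172.16.0.0 - 172.31.255.255)
  192.168.0.0/16 (192.168.0.0 - 192.168.255.255)
Private (in 192.168.0.0/16)


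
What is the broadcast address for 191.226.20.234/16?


Network: 191.226.0.0/16
Host bits = 16
Set all host bits to 1:
Broadcast: 191.226.255.255


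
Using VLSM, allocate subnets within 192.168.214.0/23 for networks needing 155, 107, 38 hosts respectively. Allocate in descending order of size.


155 hosts -> /24 (254 usable): 192.168.214.0/24
107 hosts -> /25 (126 usable): 192.168.215.0/25
38 hosts -> /26 (62 usable): 192.168.215.128/26
Allocation: 192.168.214.0/24 (155 hosts, 254 usable); 192.168.215.0/25 (107 hosts, 126 usable); 192.168.215.128/26 (38 hosts, 62 usable)


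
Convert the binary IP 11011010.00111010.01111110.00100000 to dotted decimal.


11011010 = 218
00111010 = 58
01111110 = 126
00100000 = 32
IP: 218.58.126.32


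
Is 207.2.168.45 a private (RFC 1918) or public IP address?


RFC 1918 private ranges:
  10.0.0.0/8 (10.0.0.0 - 10.255.255.255)
  172.16.0.0/12 (172.16.0.0 - 172.31.255.255)
  192.168.0.0/16 (192.168.0.0 - 192.168.255.255)
Public (not in any RFC 1918 range)


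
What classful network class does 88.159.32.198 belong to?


First octet: 88
Binary: 01011000
0xxxxxxx -> Class A (1-126)
Class A, default mask 255.0.0.0 (/8)


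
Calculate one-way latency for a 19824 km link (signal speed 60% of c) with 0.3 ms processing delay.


Speed = 0.6 * 3e5 km/s = 180000 km/s
Propagation delay = 19824 / 180000 = 0.1101 s = 110.1333 ms
Processing delay = 0.3 ms
Total one-way latency = 110.4333 ms


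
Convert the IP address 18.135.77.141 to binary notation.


18 = 00010010
135 = 10000111
77 = 01001101
141 = 10001101
Binary: 00010010.10000111.01001101.10001101


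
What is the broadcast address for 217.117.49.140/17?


Network: 217.117.0.0/17
Host bits = 15
Set all host bits to 1:
Broadcast: 217.117.127.255


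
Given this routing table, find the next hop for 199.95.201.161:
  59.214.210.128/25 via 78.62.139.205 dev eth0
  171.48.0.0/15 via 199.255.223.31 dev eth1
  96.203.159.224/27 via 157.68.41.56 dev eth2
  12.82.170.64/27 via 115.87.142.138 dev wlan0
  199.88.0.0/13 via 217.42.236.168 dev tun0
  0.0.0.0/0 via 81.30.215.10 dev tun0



Longest prefix match for 199.95.201.161:
  /25 59.214.210.128: no
  /15 171.48.0.0: no
  /27 96.203.159.224: no
  /27 12.82.170.64: no
  /13 199.88.0.0: MATCH
  /0 0.0.0.0: MATCH
Selected: next-hop 217.42.236.168 via tun0 (matched /13)


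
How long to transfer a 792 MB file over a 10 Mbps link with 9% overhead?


Effective throughput = 10 * (1 - 9/100) = 9.1 Mbps
File size in Mb = 792 * 8 = 6336 Mb
Time = 6336 / 9.1
Time = 696.2637 seconds


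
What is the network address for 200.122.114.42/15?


IP:   11001000.01111010.01110010.00101010
Mask: 11111111.11111110.00000000.00000000
AND operation:
Net:  11001000.01111010.00000000.00000000
Network: 200.122.0.0/15


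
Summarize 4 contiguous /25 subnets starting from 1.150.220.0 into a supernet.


Original prefix: /25
Number of subnets: 4 = 2^2
New prefix = 25 - 2 = 23
Supernet: 1.150.220.0/23


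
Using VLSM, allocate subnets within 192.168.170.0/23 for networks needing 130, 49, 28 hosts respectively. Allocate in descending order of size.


130 hosts -> /24 (254 usable): 192.168.170.0/24
49 hosts -> /26 (62 usable): 192.168.171.0/26
28 hosts -> /27 (30 usable): 192.168.171.64/27
Allocation: 192.168.170.0/24 (130 hosts, 254 usable); 192.168.171.0/26 (49 hosts, 62 usable); 192.168.171.64/27 (28 hosts, 30 usable)


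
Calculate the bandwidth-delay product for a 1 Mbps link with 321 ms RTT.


BDP = bandwidth * RTT
= 1 Mbps * 321 ms
= 1 * 1e6 * 321 / 1000 bits
= 321000 bits
= 40125 bytes
= 39.1846 KB
BDP = 321000 bits (40125 bytes)


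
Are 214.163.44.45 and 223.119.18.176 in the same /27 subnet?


Mask: 255.255.255.224
214.163.44.45 AND mask = 214.163.44.32
223.119.18.176 AND mask = 223.119.18.160
No, different subnets (214.163.44.32 vs 223.119.18.160)


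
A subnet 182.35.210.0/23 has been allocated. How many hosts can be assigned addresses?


Host bits = 32 - 23 = 9
Total addresses = 2^9 = 512
Usable = total - 2 (network and broadcast)
Usable hosts: 510


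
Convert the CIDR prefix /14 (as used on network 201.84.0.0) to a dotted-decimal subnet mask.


/14 means 14 network bits, 18 host bits
Binary: 11111111111111000000000000000000
Mask: 255.252.0.0


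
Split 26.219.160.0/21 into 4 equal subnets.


New prefix = 21 + 2 = 23
Each subnet has 512 addresses
  26.219.160.0/23
  26.219.162.0/23
  26.219.164.0/23
  26.219.166.0/23
Subnets: 26.219.160.0/23, 26.219.162.0/23, 26.219.164.0/23, 26.219.166.0/23


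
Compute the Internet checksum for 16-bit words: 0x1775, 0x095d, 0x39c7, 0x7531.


Sum all words (with carry folding):
+ 0x1775 = 0x1775
+ 0x095d = 0x20d2
+ 0x39c7 = 0x5a99
+ 0x7531 = 0xcfca
One's complement: ~0xcfca
Checksum = 0x3035


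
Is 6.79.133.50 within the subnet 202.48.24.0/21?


Subnet network: 202.48.24.0
Test IP AND mask: 6.79.128.0
No, 6.79.133.50 is not in 202.48.24.0/21


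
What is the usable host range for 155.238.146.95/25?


Network: 155.238.146.0
Broadcast: 155.238.146.127
First usable = network + 1
Last usable = broadcast - 1
Range: 155.238.146.1 to 155.238.146.126


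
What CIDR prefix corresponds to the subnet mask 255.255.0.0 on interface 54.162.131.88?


Binary: 11111111.11111111.00000000.00000000
Count leading 1s
Prefix: /16


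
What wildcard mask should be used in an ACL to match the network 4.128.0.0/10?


Subnet mask: 255.192.0.0
Wildcard = 255.255.255.255 - subnet mask
255 - 255 = 0
255 - 192 = 63
255 - 0 = 255
255 - 0 = 255
Wildcard: 0.63.255.255


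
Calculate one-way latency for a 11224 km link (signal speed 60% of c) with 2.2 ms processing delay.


Speed = 0.6 * 3e5 km/s = 180000 km/s
Propagation delay = 11224 / 180000 = 0.0624 s = 62.3556 ms
Processing delay = 2.2 ms
Total one-way latency = 64.5556 ms


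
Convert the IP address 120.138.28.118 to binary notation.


120 = 01111000
138 = 10001010
28 = 00011100
118 = 01110110
Binary: 01111000.10001010.00011100.01110110


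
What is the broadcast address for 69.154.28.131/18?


Network: 69.154.0.0/18
Host bits = 14
Set all host bits to 1:
Broadcast: 69.154.63.255


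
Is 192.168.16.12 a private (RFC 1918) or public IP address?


RFC 1918 private ranges:
  10.0.0.0/8 (10.0.0.0 - 10.255.255.255)
  172.16.0.0/12 (172.16.0.0 - 172.31.255.255)
  192.168.0.0/16 (192.168.0.0 - 192.168.255.255)
Private (in 192.168.0.0/16)


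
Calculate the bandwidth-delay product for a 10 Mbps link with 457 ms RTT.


BDP = bandwidth * RTT
= 10 Mbps * 457 ms
= 10 * 1e6 * 457 / 1000 bits
= 4570000 bits
= 571250 bytes
= 557.8613 KB
BDP = 4570000 bits (571250 bytes)


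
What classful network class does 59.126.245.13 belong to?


First octet: 59
Binary: 00111011
0xxxxxxx -> Class A (1-126)
Class A, default mask 255.0.0.0 (/8)


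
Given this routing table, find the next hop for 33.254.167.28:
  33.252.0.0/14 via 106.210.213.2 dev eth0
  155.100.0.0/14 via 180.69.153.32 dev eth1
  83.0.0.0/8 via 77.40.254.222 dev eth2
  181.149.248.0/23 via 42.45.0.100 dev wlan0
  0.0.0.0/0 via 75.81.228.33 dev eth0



Longest prefix match for 33.254.167.28:
  /14 33.252.0.0: MATCH
  /14 155.100.0.0: no
  /8 83.0.0.0: no
  /23 181.149.248.0: no
  /0 0.0.0.0: MATCH
Selected: next-hop 106.210.213.2 via eth0 (matched /14)


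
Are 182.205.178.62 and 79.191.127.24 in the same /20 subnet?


Mask: 255.255.240.0
182.205.178.62 AND mask = 182.205.176.0
79.191.127.24 AND mask = 79.191.112.0
No, different subnets (182.205.176.0 vs 79.191.112.0)


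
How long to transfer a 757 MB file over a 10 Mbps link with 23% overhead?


Effective throughput = 10 * (1 - 23/100) = 7.7 Mbps
File size in Mb = 757 * 8 = 6056 Mb
Time = 6056 / 7.7
Time = 786.4935 seconds


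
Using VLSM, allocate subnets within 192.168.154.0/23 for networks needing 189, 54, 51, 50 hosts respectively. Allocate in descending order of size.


189 hosts -> /24 (254 usable): 192.168.154.0/24
54 hosts -> /26 (62 usable): 192.168.155.0/26
51 hosts -> /26 (62 usable): 192.168.155.64/26
50 hosts -> /26 (62 usable): 192.168.155.128/26
Allocation: 192.168.154.0/24 (189 hosts, 254 usable); 192.168.155.0/26 (54 hosts, 62 usable); 192.168.155.64/26 (51 hosts, 62 usable); 192.168.155.128/26 (50 hosts, 62 usable)


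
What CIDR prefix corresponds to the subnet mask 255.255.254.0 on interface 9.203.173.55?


Binary: 11111111.11111111.11111110.00000000
Count leading 1s
Prefix: /23


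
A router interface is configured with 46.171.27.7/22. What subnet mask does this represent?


/22 means 22 network bits, 10 host bits
Binary: 11111111111111111111110000000000
Mask: 255.255.252.0


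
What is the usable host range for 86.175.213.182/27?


Network: 86.175.213.160
Broadcast: 86.175.213.191
First usable = network + 1
Last usable = broadcast - 1
Range: 86.175.213.161 to 86.175.213.190


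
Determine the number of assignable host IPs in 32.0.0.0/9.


Host bits = 32 - 9 = 23
Total addresses = 2^23 = 8388608
Usable = total - 2 (network and broadcast)
Usable hosts: 8388606


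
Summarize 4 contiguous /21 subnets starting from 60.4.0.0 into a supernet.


Original prefix: /21
Number of subnets: 4 = 2^2
New prefix = 21 - 2 = 19
Supernet: 60.4.0.0/19


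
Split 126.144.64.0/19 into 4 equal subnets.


New prefix = 19 + 2 = 21
Each subnet has 2048 addresses
  126.144.64.0/21
  126.144.72.0/21
  126.144.80.0/21
  126.144.88.0/21
Subnets: 126.144.64.0/21, 126.144.72.0/21, 126.144.80.0/21, 126.144.88.0/21


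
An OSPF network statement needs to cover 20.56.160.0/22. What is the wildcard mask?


Subnet mask: 255.255.252.0
Wildcard = 255.255.255.255 - subnet mask
255 - 255 = 0
255 - 255 = 0
255 - 252 = 3
255 - 0 = 255
Wildcard: 0.0.3.255


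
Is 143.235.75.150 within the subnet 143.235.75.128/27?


Subnet network: 143.235.75.128
Test IP AND mask: 143.235.75.128
Yes, 143.235.75.150 is in 143.235.75.128/27


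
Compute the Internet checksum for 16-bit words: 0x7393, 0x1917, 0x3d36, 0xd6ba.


Sum all words (with carry folding):
+ 0x7393 = 0x7393
+ 0x1917 = 0x8caa
+ 0x3d36 = 0xc9e0
+ 0xd6ba = 0xa09b
One's complement: ~0xa09b
Checksum = 0x5f64


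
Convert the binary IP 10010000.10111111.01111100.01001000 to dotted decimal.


10010000 = 144
10111111 = 191
01111100 = 124
01001000 = 72
IP: 144.191.124.72


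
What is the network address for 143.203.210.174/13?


IP:   10001111.11001011.11010010.10101110
Mask: 11111111.11111000.00000000.00000000
AND operation:
Net:  10001111.11001000.00000000.00000000
Network: 143.200.0.0/13


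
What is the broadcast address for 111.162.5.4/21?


Network: 111.162.0.0/21
Host bits = 11
Set all host bits to 1:
Broadcast: 111.162.7.255


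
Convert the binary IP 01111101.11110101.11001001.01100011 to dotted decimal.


01111101 = 125
11110101 = 245
11001001 = 201
01100011 = 99
IP: 125.245.201.99


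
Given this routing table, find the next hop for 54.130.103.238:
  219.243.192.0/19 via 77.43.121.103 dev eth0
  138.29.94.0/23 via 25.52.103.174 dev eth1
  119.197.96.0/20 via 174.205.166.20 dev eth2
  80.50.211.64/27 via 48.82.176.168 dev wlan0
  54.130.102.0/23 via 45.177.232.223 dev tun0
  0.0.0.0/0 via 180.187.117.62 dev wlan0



Longest prefix match for 54.130.103.238:
  /19 219.243.192.0: no
  /23 138.29.94.0: no
  /20 119.197.96.0: no
  /27 80.50.211.64: no
  /23 54.130.102.0: MATCH
  /0 0.0.0.0: MATCH
Selected: next-hop 45.177.232.223 via tun0 (matched /23)


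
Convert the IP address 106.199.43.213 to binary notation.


106 = 01101010
199 = 11000111
43 = 00101011
213 = 11010101
Binary: 01101010.11000111.00101011.11010101


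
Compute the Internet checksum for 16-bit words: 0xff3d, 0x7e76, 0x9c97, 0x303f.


Sum all words (with carry folding):
+ 0xff3d = 0xff3d
+ 0x7e76 = 0x7db4
+ 0x9c97 = 0x1a4c
+ 0x303f = 0x4a8b
One's complement: ~0x4a8b
Checksum = 0xb574


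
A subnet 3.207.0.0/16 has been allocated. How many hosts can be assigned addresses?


Host bits = 32 - 16 = 16
Total addresses = 2^16 = 65536
Usable = total - 2 (network and broadcast)
Usable hosts: 65534


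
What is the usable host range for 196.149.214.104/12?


Network: 196.144.0.0
Broadcast: 196.159.255.255
First usable = network + 1
Last usable = broadcast - 1
Range: 196.144.0.1 to 196.159.255.254


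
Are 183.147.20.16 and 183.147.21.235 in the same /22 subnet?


Mask: 255.255.252.0
183.147.20.16 AND mask = 183.147.20.0
183.147.21.235 AND mask = 183.147.20.0
Yes, same subnet (183.147.20.0)


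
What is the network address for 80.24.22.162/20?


IP:   01010000.00011000.00010110.10100010
Mask: 11111111.11111111.11110000.00000000
AND operation:
Net:  01010000.00011000.00010000.00000000
Network: 80.24.16.0/20


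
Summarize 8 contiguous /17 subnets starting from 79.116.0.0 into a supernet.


Original prefix: /17
Number of subnets: 8 = 2^3
New prefix = 17 - 3 = 14
Supernet: 79.116.0.0/14


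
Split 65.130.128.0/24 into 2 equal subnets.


New prefix = 24 + 1 = 25
Each subnet has 128 addresses
  65.130.128.0/25
  65.130.128.128/25
Subnets: 65.130.128.0/25, 65.130.128.128/25


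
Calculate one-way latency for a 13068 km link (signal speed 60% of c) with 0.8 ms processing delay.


Speed = 0.6 * 3e5 km/s = 180000 km/s
Propagation delay = 13068 / 180000 = 0.0726 s = 72.6 ms
Processing delay = 0.8 ms
Total one-way latency = 73.4 ms


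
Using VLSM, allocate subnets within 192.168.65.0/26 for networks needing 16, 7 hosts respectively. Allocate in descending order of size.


16 hosts -> /27 (30 usable): 192.168.65.0/27
7 hosts -> /28 (14 usable): 192.168.65.32/28
Allocation: 192.168.65.0/27 (16 hosts, 30 usable); 192.168.65.32/28 (7 hosts, 14 usable)


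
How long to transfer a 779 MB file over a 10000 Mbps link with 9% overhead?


Effective throughput = 10000 * (1 - 9/100) = 9100 Mbps
File size in Mb = 779 * 8 = 6232 Mb
Time = 6232 / 9100
Time = 0.6848 seconds


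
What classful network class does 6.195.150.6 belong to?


First octet: 6
Binary: 00000110
0xxxxxxx -> Class A (1-126)
Class A, default mask 255.0.0.0 (/8)


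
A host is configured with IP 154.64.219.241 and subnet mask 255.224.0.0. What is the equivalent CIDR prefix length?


Binary: 11111111.11100000.00000000.00000000
Count leading 1s
Prefix: /11


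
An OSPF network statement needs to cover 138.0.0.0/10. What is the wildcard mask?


Subnet mask: 255.192.0.0
Wildcard = 255.255.255.255 - subnet mask
255 - 255 = 0
255 - 192 = 63
255 - 0 = 255
255 - 0 = 255
Wildcard: 0.63.255.255


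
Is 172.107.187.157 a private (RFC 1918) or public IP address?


RFC 1918 private ranges:
  10.0.0.0/8 (10.0.0.0 - 10.255.255.255)
  172.16.0.0/12 (172.16.0.0 - 172.31.255.255)
  192.168.0.0/16 (192.168.0.0 - 192.168.255.255)
Public (not in any RFC 1918 range)


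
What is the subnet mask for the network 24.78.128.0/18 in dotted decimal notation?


/18 means 18 network bits, 14 host bits
Binary: 11111111111111111100000000000000
Mask: 255.255.192.0


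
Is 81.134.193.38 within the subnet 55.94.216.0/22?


Subnet network: 55.94.216.0
Test IP AND mask: 81.134.192.0
No, 81.134.193.38 is not in 55.94.216.0/22


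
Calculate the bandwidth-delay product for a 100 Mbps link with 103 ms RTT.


BDP = bandwidth * RTT
= 100 Mbps * 103 ms
= 100 * 1e6 * 103 / 1000 bits
= 10300000 bits
= 1287500 bytes
= 1257.3242 KB
BDP = 10300000 bits (1287500 bytes)


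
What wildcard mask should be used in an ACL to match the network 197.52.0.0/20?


Subnet mask: 255.255.240.0
Wildcard = 255.255.255.255 - subnet mask
255 - 255 = 0
255 - 255 = 0
255 - 240 = 15
255 - 0 = 255
Wildcard: 0.0.15.255


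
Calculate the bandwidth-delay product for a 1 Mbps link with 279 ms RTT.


BDP = bandwidth * RTT
= 1 Mbps * 279 ms
= 1 * 1e6 * 279 / 1000 bits
= 279000 bits
= 34875 bytes
= 34.0576 KB
BDP = 279000 bits (34875 bytes)


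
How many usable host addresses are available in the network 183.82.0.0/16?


Host bits = 32 - 16 = 16
Total addresses = 2^16 = 65536
Usable = total - 2 (network and broadcast)
Usable hosts: 65534


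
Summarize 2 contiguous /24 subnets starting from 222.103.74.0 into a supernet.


Original prefix: /24
Number of subnets: 2 = 2^1
New prefix = 24 - 1 = 23
Supernet: 222.103.74.0/23


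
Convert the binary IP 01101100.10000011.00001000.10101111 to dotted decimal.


01101100 = 108
10000011 = 131
00001000 = 8
10101111 = 175
IP: 108.131.8.175


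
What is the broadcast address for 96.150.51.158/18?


Network: 96.150.0.0/18
Host bits = 14
Set all host bits to 1:
Broadcast: 96.150.63.255


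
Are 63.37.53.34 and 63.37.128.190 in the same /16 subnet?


Mask: 255.255.0.0
63.37.53.34 AND mask = 63.37.0.0
63.37.128.190 AND mask = 63.37.0.0
Yes, same subnet (63.37.0.0)


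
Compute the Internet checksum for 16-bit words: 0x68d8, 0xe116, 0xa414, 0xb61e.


Sum all words (with carry folding):
+ 0x68d8 = 0x68d8
+ 0xe116 = 0x49ef
+ 0xa414 = 0xee03
+ 0xb61e = 0xa422
One's complement: ~0xa422
Checksum = 0x5bdd


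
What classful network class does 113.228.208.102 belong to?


First octet: 113
Binary: 01110001
0xxxxxxx -> Class A (1-126)
Class A, default mask 255.0.0.0 (/8)


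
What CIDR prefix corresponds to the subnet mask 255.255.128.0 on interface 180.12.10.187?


Binary: 11111111.11111111.10000000.00000000
Count leading 1s
Prefix: /17


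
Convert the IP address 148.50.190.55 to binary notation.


148 = 10010100
50 = 00110010
190 = 10111110
55 = 00110111
Binary: 10010100.00110010.10111110.00110111


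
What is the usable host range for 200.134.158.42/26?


Network: 200.134.158.0
Broadcast: 200.134.158.63
First usable = network + 1
Last usable = broadcast - 1
Range: 200.134.158.1 to 200.134.158.62


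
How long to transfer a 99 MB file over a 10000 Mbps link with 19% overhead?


Effective throughput = 10000 * (1 - 19/100) = 8100.0 Mbps
File size in Mb = 99 * 8 = 792 Mb
Time = 792 / 8100.0
Time = 0.0978 seconds


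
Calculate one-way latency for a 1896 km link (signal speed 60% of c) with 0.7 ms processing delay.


Speed = 0.6 * 3e5 km/s = 180000 km/s
Propagation delay = 1896 / 180000 = 0.0105 s = 10.5333 ms
Processing delay = 0.7 ms
Total one-way latency = 11.2333 ms


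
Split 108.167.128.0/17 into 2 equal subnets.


New prefix = 17 + 1 = 18
Each subnet has 16384 addresses
  108.167.128.0/18
  108.167.192.0/18
Subnets: 108.167.128.0/18, 108.167.192.0/18


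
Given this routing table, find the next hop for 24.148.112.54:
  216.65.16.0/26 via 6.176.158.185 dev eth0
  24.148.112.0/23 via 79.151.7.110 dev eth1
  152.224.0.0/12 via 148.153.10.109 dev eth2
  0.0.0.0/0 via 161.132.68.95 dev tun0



Longest prefix match for 24.148.112.54:
  /26 216.65.16.0: no
  /23 24.148.112.0: MATCH
  /12 152.224.0.0: no
  /0 0.0.0.0: MATCH
Selected: next-hop 79.151.7.110 via eth1 (matched /23)


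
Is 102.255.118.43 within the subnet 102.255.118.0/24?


Subnet network: 102.255.118.0
Test IP AND mask: 102.255.118.0
Yes, 102.255.118.43 is in 102.255.118.0/24


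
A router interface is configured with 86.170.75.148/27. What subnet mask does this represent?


/27 means 27 network bits, 5 host bits
Binary: 11111111111111111111111111100000
Mask: 255.255.255.224


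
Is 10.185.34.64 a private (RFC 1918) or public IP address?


RFC 1918 private ranges:
  10.0.0.0/8 (10.0.0.0 - 10.255.255.255)
  172.16.0.0/12 (172.16.0.0 - 172.31.255.255)
  192.168.0.0/16 (192.168.0.0 - 192.168.255.255)
Private (in 10.0.0.0/8)


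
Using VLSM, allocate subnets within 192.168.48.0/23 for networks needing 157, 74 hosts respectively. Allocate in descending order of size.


157 hosts -> /24 (254 usable): 192.168.48.0/24
74 hosts -> /25 (126 usable): 192.168.49.0/25
Allocation: 192.168.48.0/24 (157 hosts, 254 usable); 192.168.49.0/25 (74 hosts, 126 usable)


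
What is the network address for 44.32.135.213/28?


IP:   00101100.00100000.10000111.11010101
Mask: 11111111.11111111.11111111.11110000
AND operation:
Net:  00101100.00100000.10000111.11010000
Network: 44.32.135.208/28


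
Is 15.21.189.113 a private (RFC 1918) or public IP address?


RFC 1918 private ranges:
  10.0.0.0/8 (10.0.0.0 - 10.255.255.255)
  172.16.0.0/12 (172.16.0.0 - 172.31.255.255)
  192.168.0.0/16 (192.168.0.0 - 192.168.255.255)
Public (not in any RFC 1918 range)


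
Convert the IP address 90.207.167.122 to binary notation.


90 = 01011010
207 = 11001111
167 = 10100111
122 = 01111010
Binary: 01011010.11001111.10100111.01111010


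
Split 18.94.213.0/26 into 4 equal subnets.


New prefix = 26 + 2 = 28
Each subnet has 16 addresses
  18.94.213.0/28
  18.94.213.16/28
  18.94.213.32/28
  18.94.213.48/28
Subnets: 18.94.213.0/28, 18.94.213.16/28, 18.94.213.32/28, 18.94.213.48/28


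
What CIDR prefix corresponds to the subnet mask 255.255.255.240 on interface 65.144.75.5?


Binary: 11111111.11111111.11111111.11110000
Count leading 1s
Prefix: /28


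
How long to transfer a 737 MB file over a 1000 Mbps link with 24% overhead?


Effective throughput = 1000 * (1 - 24/100) = 760 Mbps
File size in Mb = 737 * 8 = 5896 Mb
Time = 5896 / 760
Time = 7.7579 seconds


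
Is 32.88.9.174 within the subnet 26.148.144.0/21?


Subnet network: 26.148.144.0
Test IP AND mask: 32.88.8.0
No, 32.88.9.174 is not in 26.148.144.0/21


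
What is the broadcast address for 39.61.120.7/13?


Network: 39.56.0.0/13
Host bits = 19
Set all host bits to 1:
Broadcast: 39.63.255.255


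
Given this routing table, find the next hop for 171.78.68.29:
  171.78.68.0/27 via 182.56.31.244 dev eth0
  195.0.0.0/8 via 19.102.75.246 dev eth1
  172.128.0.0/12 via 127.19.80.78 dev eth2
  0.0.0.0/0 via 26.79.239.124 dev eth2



Longest prefix match for 171.78.68.29:
  /27 171.78.68.0: MATCH
  /8 195.0.0.0: no
  /12 172.128.0.0: no
  /0 0.0.0.0: MATCH
Selected: next-hop 182.56.31.244 via eth0 (matched /27)


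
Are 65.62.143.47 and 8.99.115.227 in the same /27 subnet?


Mask: 255.255.255.224
65.62.143.47 AND mask = 65.62.143.32
8.99.115.227 AND mask = 8.99.115.224
No, different subnets (65.62.143.32 vs 8.99.115.224)


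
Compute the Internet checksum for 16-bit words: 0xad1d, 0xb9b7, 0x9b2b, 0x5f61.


Sum all words (with carry folding):
+ 0xad1d = 0xad1d
+ 0xb9b7 = 0x66d5
+ 0x9b2b = 0x0201
+ 0x5f61 = 0x6162
One's complement: ~0x6162
Checksum = 0x9e9d


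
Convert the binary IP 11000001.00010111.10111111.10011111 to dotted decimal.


11000001 = 193
00010111 = 23
10111111 = 191
10011111 = 159
IP: 193.23.191.159


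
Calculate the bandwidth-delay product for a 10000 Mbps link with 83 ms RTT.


BDP = bandwidth * RTT
= 10000 Mbps * 83 ms
= 10000 * 1e6 * 83 / 1000 bits
= 830000000 bits
= 103750000 bytes
= 101318.3594 KB
BDP = 830000000 bits (103750000 bytes)


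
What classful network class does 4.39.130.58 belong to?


First octet: 4
Binary: 00000100
0xxxxxxx -> Class A (1-126)
Class A, default mask 255.0.0.0 (/8)


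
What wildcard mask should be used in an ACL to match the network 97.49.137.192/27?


Subnet mask: 255.255.255.224
Wildcard = 255.255.255.255 - subnet mask
255 - 255 = 0
255 - 255 = 0
255 - 255 = 0
255 - 224 = 31
Wildcard: 0.0.0.31


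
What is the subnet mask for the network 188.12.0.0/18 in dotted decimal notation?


/18 means 18 network bits, 14 host bits
Binary: 11111111111111111100000000000000
Mask: 255.255.192.0


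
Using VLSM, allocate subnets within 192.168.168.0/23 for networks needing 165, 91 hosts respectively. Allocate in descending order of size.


165 hosts -> /24 (254 usable): 192.168.168.0/24
91 hosts -> /25 (126 usable): 192.168.169.0/25
Allocation: 192.168.168.0/24 (165 hosts, 254 usable); 192.168.169.0/25 (91 hosts, 126 usable)


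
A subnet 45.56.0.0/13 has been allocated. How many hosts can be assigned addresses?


Host bits = 32 - 13 = 19
Total addresses = 2^19 = 524288
Usable = total - 2 (network and broadcast)
Usable hosts: 524286


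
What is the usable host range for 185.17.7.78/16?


Network: 185.17.0.0
Broadcast: 185.17.255.255
First usable = network + 1
Last usable = broadcast - 1
Range: 185.17.0.1 to 185.17.255.254


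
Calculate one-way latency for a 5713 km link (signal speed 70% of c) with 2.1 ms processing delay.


Speed = 0.7 * 3e5 km/s = 210000 km/s
Propagation delay = 5713 / 210000 = 0.0272 s = 27.2048 ms
Processing delay = 2.1 ms
Total one-way latency = 29.3048 ms


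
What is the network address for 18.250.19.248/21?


IP:   00010010.11111010.00010011.11111000
Mask: 11111111.11111111.11111000.00000000
AND operation:
Net:  00010010.11111010.00010000.00000000
Network: 18.250.16.0/21


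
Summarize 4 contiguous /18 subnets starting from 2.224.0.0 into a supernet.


Original prefix: /18
Number of subnets: 4 = 2^2
New prefix = 18 - 2 = 16
Supernet: 2.224.0.0/16


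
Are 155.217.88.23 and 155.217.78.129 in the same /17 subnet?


Mask: 255.255.128.0
155.217.88.23 AND mask = 155.217.0.0
155.217.78.129 AND mask = 155.217.0.0
Yes, same subnet (155.217.0.0)


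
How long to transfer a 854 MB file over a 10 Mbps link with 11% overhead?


Effective throughput = 10 * (1 - 11/100) = 8.9 Mbps
File size in Mb = 854 * 8 = 6832 Mb
Time = 6832 / 8.9
Time = 767.6404 seconds


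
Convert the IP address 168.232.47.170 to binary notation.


168 = 10101000
232 = 11101000
47 = 00101111
170 = 10101010
Binary: 10101000.11101000.00101111.10101010


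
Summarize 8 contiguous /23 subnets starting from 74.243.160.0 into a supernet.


Original prefix: /23
Number of subnets: 8 = 2^3
New prefix = 23 - 3 = 20
Supernet: 74.243.160.0/20


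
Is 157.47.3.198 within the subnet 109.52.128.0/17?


Subnet network: 109.52.128.0
Test IP AND mask: 157.47.0.0
No, 157.47.3.198 is not in 109.52.128.0/17


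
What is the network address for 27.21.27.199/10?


IP:   00011011.00010101.00011011.11000111
Mask: 11111111.11000000.00000000.00000000
AND operation:
Net:  00011011.00000000.00000000.00000000
Network: 27.0.0.0/10


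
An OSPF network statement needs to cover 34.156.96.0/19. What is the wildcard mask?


Subnet mask: 255.255.224.0
Wildcard = 255.255.255.255 - subnet mask
255 - 255 = 0
255 - 255 = 0
255 - 224 = 31
255 - 0 = 255
Wildcard: 0.0.31.255


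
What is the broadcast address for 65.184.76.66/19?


Network: 65.184.64.0/19
Host bits = 13
Set all host bits to 1:
Broadcast: 65.184.95.255


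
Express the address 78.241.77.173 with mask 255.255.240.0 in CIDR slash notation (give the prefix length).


Binary: 11111111.11111111.11110000.00000000
Count leading 1s
Prefix: /20
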